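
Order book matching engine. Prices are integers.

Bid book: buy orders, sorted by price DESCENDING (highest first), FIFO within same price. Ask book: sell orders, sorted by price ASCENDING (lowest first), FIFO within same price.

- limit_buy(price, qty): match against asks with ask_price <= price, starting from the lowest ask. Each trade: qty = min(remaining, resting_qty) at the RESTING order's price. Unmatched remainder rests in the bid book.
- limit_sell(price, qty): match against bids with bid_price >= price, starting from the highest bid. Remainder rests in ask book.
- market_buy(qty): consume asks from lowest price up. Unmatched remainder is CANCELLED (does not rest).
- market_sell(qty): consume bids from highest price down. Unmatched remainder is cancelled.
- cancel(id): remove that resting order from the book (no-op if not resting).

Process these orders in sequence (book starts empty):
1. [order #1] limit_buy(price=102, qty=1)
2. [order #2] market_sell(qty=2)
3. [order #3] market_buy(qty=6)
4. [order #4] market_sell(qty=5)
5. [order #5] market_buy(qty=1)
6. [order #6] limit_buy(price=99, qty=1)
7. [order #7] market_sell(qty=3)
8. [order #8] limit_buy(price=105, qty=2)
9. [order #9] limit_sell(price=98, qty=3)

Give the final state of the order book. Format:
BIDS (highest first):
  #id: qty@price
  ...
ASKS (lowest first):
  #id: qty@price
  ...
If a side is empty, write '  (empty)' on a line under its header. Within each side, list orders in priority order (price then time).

After op 1 [order #1] limit_buy(price=102, qty=1): fills=none; bids=[#1:1@102] asks=[-]
After op 2 [order #2] market_sell(qty=2): fills=#1x#2:1@102; bids=[-] asks=[-]
After op 3 [order #3] market_buy(qty=6): fills=none; bids=[-] asks=[-]
After op 4 [order #4] market_sell(qty=5): fills=none; bids=[-] asks=[-]
After op 5 [order #5] market_buy(qty=1): fills=none; bids=[-] asks=[-]
After op 6 [order #6] limit_buy(price=99, qty=1): fills=none; bids=[#6:1@99] asks=[-]
After op 7 [order #7] market_sell(qty=3): fills=#6x#7:1@99; bids=[-] asks=[-]
After op 8 [order #8] limit_buy(price=105, qty=2): fills=none; bids=[#8:2@105] asks=[-]
After op 9 [order #9] limit_sell(price=98, qty=3): fills=#8x#9:2@105; bids=[-] asks=[#9:1@98]

Answer: BIDS (highest first):
  (empty)
ASKS (lowest first):
  #9: 1@98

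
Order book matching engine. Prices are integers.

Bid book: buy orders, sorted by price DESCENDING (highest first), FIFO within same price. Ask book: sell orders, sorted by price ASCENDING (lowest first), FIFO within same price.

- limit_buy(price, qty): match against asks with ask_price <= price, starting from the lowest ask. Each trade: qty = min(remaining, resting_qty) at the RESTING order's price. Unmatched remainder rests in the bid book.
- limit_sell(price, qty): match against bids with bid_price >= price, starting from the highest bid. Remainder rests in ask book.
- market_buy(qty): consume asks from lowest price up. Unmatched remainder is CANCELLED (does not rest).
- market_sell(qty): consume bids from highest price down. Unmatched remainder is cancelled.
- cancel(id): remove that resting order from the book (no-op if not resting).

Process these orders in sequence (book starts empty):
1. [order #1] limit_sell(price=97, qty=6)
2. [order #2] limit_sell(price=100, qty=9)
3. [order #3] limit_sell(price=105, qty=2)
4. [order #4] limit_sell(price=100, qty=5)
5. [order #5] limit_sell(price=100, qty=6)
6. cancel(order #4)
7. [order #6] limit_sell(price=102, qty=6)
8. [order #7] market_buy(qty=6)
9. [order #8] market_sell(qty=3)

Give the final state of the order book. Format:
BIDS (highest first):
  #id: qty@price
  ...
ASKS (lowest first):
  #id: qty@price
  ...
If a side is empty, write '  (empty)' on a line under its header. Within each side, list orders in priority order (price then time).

After op 1 [order #1] limit_sell(price=97, qty=6): fills=none; bids=[-] asks=[#1:6@97]
After op 2 [order #2] limit_sell(price=100, qty=9): fills=none; bids=[-] asks=[#1:6@97 #2:9@100]
After op 3 [order #3] limit_sell(price=105, qty=2): fills=none; bids=[-] asks=[#1:6@97 #2:9@100 #3:2@105]
After op 4 [order #4] limit_sell(price=100, qty=5): fills=none; bids=[-] asks=[#1:6@97 #2:9@100 #4:5@100 #3:2@105]
After op 5 [order #5] limit_sell(price=100, qty=6): fills=none; bids=[-] asks=[#1:6@97 #2:9@100 #4:5@100 #5:6@100 #3:2@105]
After op 6 cancel(order #4): fills=none; bids=[-] asks=[#1:6@97 #2:9@100 #5:6@100 #3:2@105]
After op 7 [order #6] limit_sell(price=102, qty=6): fills=none; bids=[-] asks=[#1:6@97 #2:9@100 #5:6@100 #6:6@102 #3:2@105]
After op 8 [order #7] market_buy(qty=6): fills=#7x#1:6@97; bids=[-] asks=[#2:9@100 #5:6@100 #6:6@102 #3:2@105]
After op 9 [order #8] market_sell(qty=3): fills=none; bids=[-] asks=[#2:9@100 #5:6@100 #6:6@102 #3:2@105]

Answer: BIDS (highest first):
  (empty)
ASKS (lowest first):
  #2: 9@100
  #5: 6@100
  #6: 6@102
  #3: 2@105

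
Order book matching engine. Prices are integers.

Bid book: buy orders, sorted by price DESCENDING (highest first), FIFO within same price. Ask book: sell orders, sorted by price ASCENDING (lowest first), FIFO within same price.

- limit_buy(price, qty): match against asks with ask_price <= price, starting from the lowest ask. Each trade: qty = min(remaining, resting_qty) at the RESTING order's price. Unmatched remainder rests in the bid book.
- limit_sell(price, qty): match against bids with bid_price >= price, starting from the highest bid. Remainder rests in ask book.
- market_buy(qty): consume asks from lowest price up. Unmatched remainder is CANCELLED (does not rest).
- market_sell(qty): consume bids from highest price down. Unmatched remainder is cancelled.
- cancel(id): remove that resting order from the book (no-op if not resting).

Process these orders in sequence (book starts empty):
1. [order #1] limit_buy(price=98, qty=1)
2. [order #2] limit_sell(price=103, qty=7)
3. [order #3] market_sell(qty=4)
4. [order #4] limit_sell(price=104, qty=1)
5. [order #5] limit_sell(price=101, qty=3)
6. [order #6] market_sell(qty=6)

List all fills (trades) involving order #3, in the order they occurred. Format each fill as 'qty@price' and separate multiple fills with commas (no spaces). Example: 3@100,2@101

Answer: 1@98

Derivation:
After op 1 [order #1] limit_buy(price=98, qty=1): fills=none; bids=[#1:1@98] asks=[-]
After op 2 [order #2] limit_sell(price=103, qty=7): fills=none; bids=[#1:1@98] asks=[#2:7@103]
After op 3 [order #3] market_sell(qty=4): fills=#1x#3:1@98; bids=[-] asks=[#2:7@103]
After op 4 [order #4] limit_sell(price=104, qty=1): fills=none; bids=[-] asks=[#2:7@103 #4:1@104]
After op 5 [order #5] limit_sell(price=101, qty=3): fills=none; bids=[-] asks=[#5:3@101 #2:7@103 #4:1@104]
After op 6 [order #6] market_sell(qty=6): fills=none; bids=[-] asks=[#5:3@101 #2:7@103 #4:1@104]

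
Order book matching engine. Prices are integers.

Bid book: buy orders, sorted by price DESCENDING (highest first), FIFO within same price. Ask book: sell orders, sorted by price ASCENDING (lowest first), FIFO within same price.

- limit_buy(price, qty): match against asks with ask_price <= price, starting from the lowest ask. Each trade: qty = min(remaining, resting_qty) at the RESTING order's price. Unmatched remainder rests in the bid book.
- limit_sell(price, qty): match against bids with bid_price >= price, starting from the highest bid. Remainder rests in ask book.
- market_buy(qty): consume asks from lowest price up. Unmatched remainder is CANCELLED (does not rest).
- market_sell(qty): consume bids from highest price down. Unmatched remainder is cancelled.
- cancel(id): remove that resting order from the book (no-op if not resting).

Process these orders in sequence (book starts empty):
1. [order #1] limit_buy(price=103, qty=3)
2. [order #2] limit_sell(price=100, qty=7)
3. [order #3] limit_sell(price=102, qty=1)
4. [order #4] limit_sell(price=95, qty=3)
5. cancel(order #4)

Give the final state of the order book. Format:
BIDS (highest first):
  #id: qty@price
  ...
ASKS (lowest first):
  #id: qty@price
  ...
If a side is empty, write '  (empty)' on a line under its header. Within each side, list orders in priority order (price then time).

Answer: BIDS (highest first):
  (empty)
ASKS (lowest first):
  #2: 4@100
  #3: 1@102

Derivation:
After op 1 [order #1] limit_buy(price=103, qty=3): fills=none; bids=[#1:3@103] asks=[-]
After op 2 [order #2] limit_sell(price=100, qty=7): fills=#1x#2:3@103; bids=[-] asks=[#2:4@100]
After op 3 [order #3] limit_sell(price=102, qty=1): fills=none; bids=[-] asks=[#2:4@100 #3:1@102]
After op 4 [order #4] limit_sell(price=95, qty=3): fills=none; bids=[-] asks=[#4:3@95 #2:4@100 #3:1@102]
After op 5 cancel(order #4): fills=none; bids=[-] asks=[#2:4@100 #3:1@102]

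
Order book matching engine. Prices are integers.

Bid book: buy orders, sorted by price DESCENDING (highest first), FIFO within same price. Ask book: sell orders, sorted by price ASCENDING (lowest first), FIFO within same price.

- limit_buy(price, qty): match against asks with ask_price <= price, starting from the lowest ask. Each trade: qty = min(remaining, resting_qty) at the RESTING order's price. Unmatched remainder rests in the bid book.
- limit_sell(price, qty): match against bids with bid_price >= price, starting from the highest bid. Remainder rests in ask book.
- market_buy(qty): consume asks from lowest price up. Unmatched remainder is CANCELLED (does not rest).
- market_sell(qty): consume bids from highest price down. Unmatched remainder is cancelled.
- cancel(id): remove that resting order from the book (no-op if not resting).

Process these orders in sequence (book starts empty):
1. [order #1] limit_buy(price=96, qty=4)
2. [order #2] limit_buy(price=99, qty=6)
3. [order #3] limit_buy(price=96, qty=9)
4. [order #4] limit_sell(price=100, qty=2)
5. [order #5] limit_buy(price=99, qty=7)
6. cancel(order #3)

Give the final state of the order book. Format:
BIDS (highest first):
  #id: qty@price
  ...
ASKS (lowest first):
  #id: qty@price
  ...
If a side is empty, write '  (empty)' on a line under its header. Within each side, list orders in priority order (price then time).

Answer: BIDS (highest first):
  #2: 6@99
  #5: 7@99
  #1: 4@96
ASKS (lowest first):
  #4: 2@100

Derivation:
After op 1 [order #1] limit_buy(price=96, qty=4): fills=none; bids=[#1:4@96] asks=[-]
After op 2 [order #2] limit_buy(price=99, qty=6): fills=none; bids=[#2:6@99 #1:4@96] asks=[-]
After op 3 [order #3] limit_buy(price=96, qty=9): fills=none; bids=[#2:6@99 #1:4@96 #3:9@96] asks=[-]
After op 4 [order #4] limit_sell(price=100, qty=2): fills=none; bids=[#2:6@99 #1:4@96 #3:9@96] asks=[#4:2@100]
After op 5 [order #5] limit_buy(price=99, qty=7): fills=none; bids=[#2:6@99 #5:7@99 #1:4@96 #3:9@96] asks=[#4:2@100]
After op 6 cancel(order #3): fills=none; bids=[#2:6@99 #5:7@99 #1:4@96] asks=[#4:2@100]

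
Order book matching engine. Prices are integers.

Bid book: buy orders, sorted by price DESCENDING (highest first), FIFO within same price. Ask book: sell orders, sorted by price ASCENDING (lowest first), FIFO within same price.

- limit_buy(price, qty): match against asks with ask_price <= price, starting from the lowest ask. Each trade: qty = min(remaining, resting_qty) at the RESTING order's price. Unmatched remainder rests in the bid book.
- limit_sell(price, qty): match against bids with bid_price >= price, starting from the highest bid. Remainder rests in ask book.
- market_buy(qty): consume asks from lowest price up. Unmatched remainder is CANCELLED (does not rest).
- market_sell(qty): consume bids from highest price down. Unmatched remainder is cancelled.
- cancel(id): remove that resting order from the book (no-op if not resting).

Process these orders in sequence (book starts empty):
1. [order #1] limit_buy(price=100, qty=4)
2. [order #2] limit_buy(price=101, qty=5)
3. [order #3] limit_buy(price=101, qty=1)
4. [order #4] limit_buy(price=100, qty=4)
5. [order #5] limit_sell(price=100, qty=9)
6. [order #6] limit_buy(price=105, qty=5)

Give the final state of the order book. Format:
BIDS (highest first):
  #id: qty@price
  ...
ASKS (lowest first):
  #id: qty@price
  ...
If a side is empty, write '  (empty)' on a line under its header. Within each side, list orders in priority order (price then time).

After op 1 [order #1] limit_buy(price=100, qty=4): fills=none; bids=[#1:4@100] asks=[-]
After op 2 [order #2] limit_buy(price=101, qty=5): fills=none; bids=[#2:5@101 #1:4@100] asks=[-]
After op 3 [order #3] limit_buy(price=101, qty=1): fills=none; bids=[#2:5@101 #3:1@101 #1:4@100] asks=[-]
After op 4 [order #4] limit_buy(price=100, qty=4): fills=none; bids=[#2:5@101 #3:1@101 #1:4@100 #4:4@100] asks=[-]
After op 5 [order #5] limit_sell(price=100, qty=9): fills=#2x#5:5@101 #3x#5:1@101 #1x#5:3@100; bids=[#1:1@100 #4:4@100] asks=[-]
After op 6 [order #6] limit_buy(price=105, qty=5): fills=none; bids=[#6:5@105 #1:1@100 #4:4@100] asks=[-]

Answer: BIDS (highest first):
  #6: 5@105
  #1: 1@100
  #4: 4@100
ASKS (lowest first):
  (empty)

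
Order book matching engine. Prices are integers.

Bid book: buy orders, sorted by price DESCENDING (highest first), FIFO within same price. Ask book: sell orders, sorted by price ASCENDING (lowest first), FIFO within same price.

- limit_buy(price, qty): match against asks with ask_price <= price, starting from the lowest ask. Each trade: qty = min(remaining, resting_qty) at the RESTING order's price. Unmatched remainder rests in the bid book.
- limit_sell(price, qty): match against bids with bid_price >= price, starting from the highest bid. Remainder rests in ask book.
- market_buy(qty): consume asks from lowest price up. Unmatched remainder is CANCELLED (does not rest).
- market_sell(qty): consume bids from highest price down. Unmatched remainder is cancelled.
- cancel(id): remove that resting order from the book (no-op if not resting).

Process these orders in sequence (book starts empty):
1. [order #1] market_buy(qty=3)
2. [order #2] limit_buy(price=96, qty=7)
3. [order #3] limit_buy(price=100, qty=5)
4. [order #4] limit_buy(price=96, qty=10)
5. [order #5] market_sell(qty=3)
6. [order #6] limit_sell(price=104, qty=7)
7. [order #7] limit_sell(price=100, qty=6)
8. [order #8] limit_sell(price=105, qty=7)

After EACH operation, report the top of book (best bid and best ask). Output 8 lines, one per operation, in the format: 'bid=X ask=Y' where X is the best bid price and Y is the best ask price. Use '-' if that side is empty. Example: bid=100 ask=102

After op 1 [order #1] market_buy(qty=3): fills=none; bids=[-] asks=[-]
After op 2 [order #2] limit_buy(price=96, qty=7): fills=none; bids=[#2:7@96] asks=[-]
After op 3 [order #3] limit_buy(price=100, qty=5): fills=none; bids=[#3:5@100 #2:7@96] asks=[-]
After op 4 [order #4] limit_buy(price=96, qty=10): fills=none; bids=[#3:5@100 #2:7@96 #4:10@96] asks=[-]
After op 5 [order #5] market_sell(qty=3): fills=#3x#5:3@100; bids=[#3:2@100 #2:7@96 #4:10@96] asks=[-]
After op 6 [order #6] limit_sell(price=104, qty=7): fills=none; bids=[#3:2@100 #2:7@96 #4:10@96] asks=[#6:7@104]
After op 7 [order #7] limit_sell(price=100, qty=6): fills=#3x#7:2@100; bids=[#2:7@96 #4:10@96] asks=[#7:4@100 #6:7@104]
After op 8 [order #8] limit_sell(price=105, qty=7): fills=none; bids=[#2:7@96 #4:10@96] asks=[#7:4@100 #6:7@104 #8:7@105]

Answer: bid=- ask=-
bid=96 ask=-
bid=100 ask=-
bid=100 ask=-
bid=100 ask=-
bid=100 ask=104
bid=96 ask=100
bid=96 ask=100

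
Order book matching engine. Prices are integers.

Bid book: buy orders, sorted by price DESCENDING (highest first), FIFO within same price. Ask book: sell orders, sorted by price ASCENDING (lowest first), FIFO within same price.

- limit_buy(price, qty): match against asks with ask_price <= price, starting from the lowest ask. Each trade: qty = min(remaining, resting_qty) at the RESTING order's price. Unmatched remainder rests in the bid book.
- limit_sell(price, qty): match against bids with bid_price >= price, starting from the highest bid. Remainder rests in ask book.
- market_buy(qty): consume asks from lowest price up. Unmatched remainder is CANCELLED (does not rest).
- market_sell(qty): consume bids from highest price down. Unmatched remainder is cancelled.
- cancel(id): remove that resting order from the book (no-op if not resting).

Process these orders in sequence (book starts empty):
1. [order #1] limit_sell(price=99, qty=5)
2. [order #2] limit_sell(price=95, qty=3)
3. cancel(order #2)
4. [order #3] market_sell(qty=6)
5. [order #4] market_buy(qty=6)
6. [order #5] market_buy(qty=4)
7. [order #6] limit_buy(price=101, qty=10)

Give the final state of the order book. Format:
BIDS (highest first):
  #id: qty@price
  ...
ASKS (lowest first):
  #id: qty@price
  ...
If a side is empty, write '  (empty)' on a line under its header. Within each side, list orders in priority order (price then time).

After op 1 [order #1] limit_sell(price=99, qty=5): fills=none; bids=[-] asks=[#1:5@99]
After op 2 [order #2] limit_sell(price=95, qty=3): fills=none; bids=[-] asks=[#2:3@95 #1:5@99]
After op 3 cancel(order #2): fills=none; bids=[-] asks=[#1:5@99]
After op 4 [order #3] market_sell(qty=6): fills=none; bids=[-] asks=[#1:5@99]
After op 5 [order #4] market_buy(qty=6): fills=#4x#1:5@99; bids=[-] asks=[-]
After op 6 [order #5] market_buy(qty=4): fills=none; bids=[-] asks=[-]
After op 7 [order #6] limit_buy(price=101, qty=10): fills=none; bids=[#6:10@101] asks=[-]

Answer: BIDS (highest first):
  #6: 10@101
ASKS (lowest first):
  (empty)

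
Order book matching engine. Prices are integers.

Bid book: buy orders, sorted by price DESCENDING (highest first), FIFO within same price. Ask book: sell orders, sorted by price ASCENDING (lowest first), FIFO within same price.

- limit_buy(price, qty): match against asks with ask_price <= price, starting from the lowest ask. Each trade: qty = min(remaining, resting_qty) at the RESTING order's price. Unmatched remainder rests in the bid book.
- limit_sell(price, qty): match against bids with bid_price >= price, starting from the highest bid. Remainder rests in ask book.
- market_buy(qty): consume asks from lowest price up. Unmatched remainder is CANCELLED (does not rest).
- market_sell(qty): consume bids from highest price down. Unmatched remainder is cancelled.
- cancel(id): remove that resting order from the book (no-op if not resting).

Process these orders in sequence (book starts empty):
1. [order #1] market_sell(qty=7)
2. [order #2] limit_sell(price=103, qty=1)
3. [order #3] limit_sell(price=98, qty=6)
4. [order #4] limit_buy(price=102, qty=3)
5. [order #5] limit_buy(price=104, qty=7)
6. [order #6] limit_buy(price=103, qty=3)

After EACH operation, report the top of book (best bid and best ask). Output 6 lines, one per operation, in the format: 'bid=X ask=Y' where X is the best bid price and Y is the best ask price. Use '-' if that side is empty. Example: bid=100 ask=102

Answer: bid=- ask=-
bid=- ask=103
bid=- ask=98
bid=- ask=98
bid=104 ask=-
bid=104 ask=-

Derivation:
After op 1 [order #1] market_sell(qty=7): fills=none; bids=[-] asks=[-]
After op 2 [order #2] limit_sell(price=103, qty=1): fills=none; bids=[-] asks=[#2:1@103]
After op 3 [order #3] limit_sell(price=98, qty=6): fills=none; bids=[-] asks=[#3:6@98 #2:1@103]
After op 4 [order #4] limit_buy(price=102, qty=3): fills=#4x#3:3@98; bids=[-] asks=[#3:3@98 #2:1@103]
After op 5 [order #5] limit_buy(price=104, qty=7): fills=#5x#3:3@98 #5x#2:1@103; bids=[#5:3@104] asks=[-]
After op 6 [order #6] limit_buy(price=103, qty=3): fills=none; bids=[#5:3@104 #6:3@103] asks=[-]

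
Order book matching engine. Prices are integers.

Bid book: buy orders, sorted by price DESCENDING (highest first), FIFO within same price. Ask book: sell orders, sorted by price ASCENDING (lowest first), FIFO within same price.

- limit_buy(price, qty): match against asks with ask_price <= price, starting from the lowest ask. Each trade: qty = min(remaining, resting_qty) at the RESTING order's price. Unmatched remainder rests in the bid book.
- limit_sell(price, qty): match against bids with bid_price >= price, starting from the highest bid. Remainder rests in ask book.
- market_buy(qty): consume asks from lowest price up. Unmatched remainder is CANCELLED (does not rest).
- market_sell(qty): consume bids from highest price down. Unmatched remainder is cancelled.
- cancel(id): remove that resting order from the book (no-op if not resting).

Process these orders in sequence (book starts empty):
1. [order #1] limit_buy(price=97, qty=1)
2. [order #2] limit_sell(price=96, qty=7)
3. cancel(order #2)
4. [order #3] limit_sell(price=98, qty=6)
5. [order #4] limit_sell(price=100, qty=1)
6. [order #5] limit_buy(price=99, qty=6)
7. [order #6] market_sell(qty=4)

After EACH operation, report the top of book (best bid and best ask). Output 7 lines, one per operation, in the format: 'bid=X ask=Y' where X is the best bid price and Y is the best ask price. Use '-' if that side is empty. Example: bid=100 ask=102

Answer: bid=97 ask=-
bid=- ask=96
bid=- ask=-
bid=- ask=98
bid=- ask=98
bid=- ask=100
bid=- ask=100

Derivation:
After op 1 [order #1] limit_buy(price=97, qty=1): fills=none; bids=[#1:1@97] asks=[-]
After op 2 [order #2] limit_sell(price=96, qty=7): fills=#1x#2:1@97; bids=[-] asks=[#2:6@96]
After op 3 cancel(order #2): fills=none; bids=[-] asks=[-]
After op 4 [order #3] limit_sell(price=98, qty=6): fills=none; bids=[-] asks=[#3:6@98]
After op 5 [order #4] limit_sell(price=100, qty=1): fills=none; bids=[-] asks=[#3:6@98 #4:1@100]
After op 6 [order #5] limit_buy(price=99, qty=6): fills=#5x#3:6@98; bids=[-] asks=[#4:1@100]
After op 7 [order #6] market_sell(qty=4): fills=none; bids=[-] asks=[#4:1@100]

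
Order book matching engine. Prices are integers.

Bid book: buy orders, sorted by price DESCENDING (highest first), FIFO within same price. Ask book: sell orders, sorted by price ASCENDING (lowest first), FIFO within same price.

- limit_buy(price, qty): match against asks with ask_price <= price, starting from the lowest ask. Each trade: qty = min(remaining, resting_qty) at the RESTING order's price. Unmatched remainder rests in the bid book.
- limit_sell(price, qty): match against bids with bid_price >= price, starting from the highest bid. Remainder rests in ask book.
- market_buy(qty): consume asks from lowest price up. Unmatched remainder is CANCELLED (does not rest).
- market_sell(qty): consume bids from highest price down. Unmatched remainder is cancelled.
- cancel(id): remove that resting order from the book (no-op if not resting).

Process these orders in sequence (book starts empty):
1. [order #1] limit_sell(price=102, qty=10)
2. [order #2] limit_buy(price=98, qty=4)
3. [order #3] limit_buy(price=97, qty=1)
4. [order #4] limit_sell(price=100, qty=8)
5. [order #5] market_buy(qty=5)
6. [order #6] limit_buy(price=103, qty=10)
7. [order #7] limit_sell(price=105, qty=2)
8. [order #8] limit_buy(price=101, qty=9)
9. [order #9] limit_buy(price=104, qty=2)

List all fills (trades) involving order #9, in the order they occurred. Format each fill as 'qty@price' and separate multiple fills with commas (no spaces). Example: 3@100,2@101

Answer: 2@102

Derivation:
After op 1 [order #1] limit_sell(price=102, qty=10): fills=none; bids=[-] asks=[#1:10@102]
After op 2 [order #2] limit_buy(price=98, qty=4): fills=none; bids=[#2:4@98] asks=[#1:10@102]
After op 3 [order #3] limit_buy(price=97, qty=1): fills=none; bids=[#2:4@98 #3:1@97] asks=[#1:10@102]
After op 4 [order #4] limit_sell(price=100, qty=8): fills=none; bids=[#2:4@98 #3:1@97] asks=[#4:8@100 #1:10@102]
After op 5 [order #5] market_buy(qty=5): fills=#5x#4:5@100; bids=[#2:4@98 #3:1@97] asks=[#4:3@100 #1:10@102]
After op 6 [order #6] limit_buy(price=103, qty=10): fills=#6x#4:3@100 #6x#1:7@102; bids=[#2:4@98 #3:1@97] asks=[#1:3@102]
After op 7 [order #7] limit_sell(price=105, qty=2): fills=none; bids=[#2:4@98 #3:1@97] asks=[#1:3@102 #7:2@105]
After op 8 [order #8] limit_buy(price=101, qty=9): fills=none; bids=[#8:9@101 #2:4@98 #3:1@97] asks=[#1:3@102 #7:2@105]
After op 9 [order #9] limit_buy(price=104, qty=2): fills=#9x#1:2@102; bids=[#8:9@101 #2:4@98 #3:1@97] asks=[#1:1@102 #7:2@105]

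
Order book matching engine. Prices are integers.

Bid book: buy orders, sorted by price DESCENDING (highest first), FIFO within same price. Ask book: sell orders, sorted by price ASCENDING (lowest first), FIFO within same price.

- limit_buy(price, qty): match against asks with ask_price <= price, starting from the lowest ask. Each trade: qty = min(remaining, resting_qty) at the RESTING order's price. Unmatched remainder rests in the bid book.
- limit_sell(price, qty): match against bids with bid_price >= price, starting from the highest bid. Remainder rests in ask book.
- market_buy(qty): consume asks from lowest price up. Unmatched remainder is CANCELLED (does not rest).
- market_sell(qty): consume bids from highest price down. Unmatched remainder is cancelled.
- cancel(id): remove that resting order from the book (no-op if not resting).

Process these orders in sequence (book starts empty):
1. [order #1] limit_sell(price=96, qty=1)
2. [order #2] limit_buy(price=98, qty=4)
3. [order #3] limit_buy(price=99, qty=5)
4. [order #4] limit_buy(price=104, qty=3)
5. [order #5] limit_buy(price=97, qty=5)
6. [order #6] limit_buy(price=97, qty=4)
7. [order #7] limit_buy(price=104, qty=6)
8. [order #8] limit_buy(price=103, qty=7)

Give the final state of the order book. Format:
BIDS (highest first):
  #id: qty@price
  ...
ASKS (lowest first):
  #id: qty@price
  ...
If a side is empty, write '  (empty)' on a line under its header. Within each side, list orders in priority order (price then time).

Answer: BIDS (highest first):
  #4: 3@104
  #7: 6@104
  #8: 7@103
  #3: 5@99
  #2: 3@98
  #5: 5@97
  #6: 4@97
ASKS (lowest first):
  (empty)

Derivation:
After op 1 [order #1] limit_sell(price=96, qty=1): fills=none; bids=[-] asks=[#1:1@96]
After op 2 [order #2] limit_buy(price=98, qty=4): fills=#2x#1:1@96; bids=[#2:3@98] asks=[-]
After op 3 [order #3] limit_buy(price=99, qty=5): fills=none; bids=[#3:5@99 #2:3@98] asks=[-]
After op 4 [order #4] limit_buy(price=104, qty=3): fills=none; bids=[#4:3@104 #3:5@99 #2:3@98] asks=[-]
After op 5 [order #5] limit_buy(price=97, qty=5): fills=none; bids=[#4:3@104 #3:5@99 #2:3@98 #5:5@97] asks=[-]
After op 6 [order #6] limit_buy(price=97, qty=4): fills=none; bids=[#4:3@104 #3:5@99 #2:3@98 #5:5@97 #6:4@97] asks=[-]
After op 7 [order #7] limit_buy(price=104, qty=6): fills=none; bids=[#4:3@104 #7:6@104 #3:5@99 #2:3@98 #5:5@97 #6:4@97] asks=[-]
After op 8 [order #8] limit_buy(price=103, qty=7): fills=none; bids=[#4:3@104 #7:6@104 #8:7@103 #3:5@99 #2:3@98 #5:5@97 #6:4@97] asks=[-]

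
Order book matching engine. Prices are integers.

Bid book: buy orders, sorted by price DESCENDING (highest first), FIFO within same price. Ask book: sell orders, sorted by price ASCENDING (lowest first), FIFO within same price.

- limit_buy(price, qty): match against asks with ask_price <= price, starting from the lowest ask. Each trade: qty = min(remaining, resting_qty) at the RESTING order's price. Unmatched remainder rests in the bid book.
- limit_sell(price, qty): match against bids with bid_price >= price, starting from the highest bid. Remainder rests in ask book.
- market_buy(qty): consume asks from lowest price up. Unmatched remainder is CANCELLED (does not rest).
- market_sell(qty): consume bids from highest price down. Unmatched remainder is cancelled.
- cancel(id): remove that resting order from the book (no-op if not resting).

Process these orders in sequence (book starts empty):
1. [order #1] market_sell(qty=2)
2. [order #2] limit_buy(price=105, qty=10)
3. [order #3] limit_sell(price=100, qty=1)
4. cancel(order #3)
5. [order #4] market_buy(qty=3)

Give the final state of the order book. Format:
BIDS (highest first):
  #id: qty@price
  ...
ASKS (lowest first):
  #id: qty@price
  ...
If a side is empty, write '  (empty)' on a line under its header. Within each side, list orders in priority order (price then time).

Answer: BIDS (highest first):
  #2: 9@105
ASKS (lowest first):
  (empty)

Derivation:
After op 1 [order #1] market_sell(qty=2): fills=none; bids=[-] asks=[-]
After op 2 [order #2] limit_buy(price=105, qty=10): fills=none; bids=[#2:10@105] asks=[-]
After op 3 [order #3] limit_sell(price=100, qty=1): fills=#2x#3:1@105; bids=[#2:9@105] asks=[-]
After op 4 cancel(order #3): fills=none; bids=[#2:9@105] asks=[-]
After op 5 [order #4] market_buy(qty=3): fills=none; bids=[#2:9@105] asks=[-]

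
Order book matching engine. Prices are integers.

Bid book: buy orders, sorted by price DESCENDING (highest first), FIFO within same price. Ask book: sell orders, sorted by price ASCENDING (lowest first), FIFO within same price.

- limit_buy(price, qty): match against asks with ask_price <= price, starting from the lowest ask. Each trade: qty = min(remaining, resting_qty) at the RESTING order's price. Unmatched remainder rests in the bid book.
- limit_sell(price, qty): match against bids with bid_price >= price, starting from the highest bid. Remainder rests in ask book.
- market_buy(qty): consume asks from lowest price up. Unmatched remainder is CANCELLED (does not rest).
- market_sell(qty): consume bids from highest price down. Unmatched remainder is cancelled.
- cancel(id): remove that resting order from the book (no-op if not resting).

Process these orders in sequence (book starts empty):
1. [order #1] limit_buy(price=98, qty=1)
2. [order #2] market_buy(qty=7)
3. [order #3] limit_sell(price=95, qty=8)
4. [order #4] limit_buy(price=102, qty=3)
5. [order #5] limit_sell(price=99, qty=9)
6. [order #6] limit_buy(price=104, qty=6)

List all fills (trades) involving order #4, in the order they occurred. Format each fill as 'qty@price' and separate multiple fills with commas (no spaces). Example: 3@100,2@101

After op 1 [order #1] limit_buy(price=98, qty=1): fills=none; bids=[#1:1@98] asks=[-]
After op 2 [order #2] market_buy(qty=7): fills=none; bids=[#1:1@98] asks=[-]
After op 3 [order #3] limit_sell(price=95, qty=8): fills=#1x#3:1@98; bids=[-] asks=[#3:7@95]
After op 4 [order #4] limit_buy(price=102, qty=3): fills=#4x#3:3@95; bids=[-] asks=[#3:4@95]
After op 5 [order #5] limit_sell(price=99, qty=9): fills=none; bids=[-] asks=[#3:4@95 #5:9@99]
After op 6 [order #6] limit_buy(price=104, qty=6): fills=#6x#3:4@95 #6x#5:2@99; bids=[-] asks=[#5:7@99]

Answer: 3@95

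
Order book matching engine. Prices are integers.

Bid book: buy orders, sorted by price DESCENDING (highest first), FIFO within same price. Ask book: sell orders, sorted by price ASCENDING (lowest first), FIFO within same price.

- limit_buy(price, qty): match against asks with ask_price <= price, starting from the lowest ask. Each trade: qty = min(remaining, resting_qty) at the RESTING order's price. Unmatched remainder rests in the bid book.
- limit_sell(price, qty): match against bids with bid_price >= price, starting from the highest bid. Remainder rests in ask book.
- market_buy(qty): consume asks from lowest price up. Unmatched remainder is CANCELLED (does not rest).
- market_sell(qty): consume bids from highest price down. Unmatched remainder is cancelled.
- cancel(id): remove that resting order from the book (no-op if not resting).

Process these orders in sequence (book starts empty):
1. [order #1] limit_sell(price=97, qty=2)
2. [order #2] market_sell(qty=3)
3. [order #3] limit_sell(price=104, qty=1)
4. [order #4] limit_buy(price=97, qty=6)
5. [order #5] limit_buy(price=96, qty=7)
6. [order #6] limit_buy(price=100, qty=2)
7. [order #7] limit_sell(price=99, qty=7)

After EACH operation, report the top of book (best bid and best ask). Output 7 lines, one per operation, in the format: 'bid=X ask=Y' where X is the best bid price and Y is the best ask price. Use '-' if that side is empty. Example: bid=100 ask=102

Answer: bid=- ask=97
bid=- ask=97
bid=- ask=97
bid=97 ask=104
bid=97 ask=104
bid=100 ask=104
bid=97 ask=99

Derivation:
After op 1 [order #1] limit_sell(price=97, qty=2): fills=none; bids=[-] asks=[#1:2@97]
After op 2 [order #2] market_sell(qty=3): fills=none; bids=[-] asks=[#1:2@97]
After op 3 [order #3] limit_sell(price=104, qty=1): fills=none; bids=[-] asks=[#1:2@97 #3:1@104]
After op 4 [order #4] limit_buy(price=97, qty=6): fills=#4x#1:2@97; bids=[#4:4@97] asks=[#3:1@104]
After op 5 [order #5] limit_buy(price=96, qty=7): fills=none; bids=[#4:4@97 #5:7@96] asks=[#3:1@104]
After op 6 [order #6] limit_buy(price=100, qty=2): fills=none; bids=[#6:2@100 #4:4@97 #5:7@96] asks=[#3:1@104]
After op 7 [order #7] limit_sell(price=99, qty=7): fills=#6x#7:2@100; bids=[#4:4@97 #5:7@96] asks=[#7:5@99 #3:1@104]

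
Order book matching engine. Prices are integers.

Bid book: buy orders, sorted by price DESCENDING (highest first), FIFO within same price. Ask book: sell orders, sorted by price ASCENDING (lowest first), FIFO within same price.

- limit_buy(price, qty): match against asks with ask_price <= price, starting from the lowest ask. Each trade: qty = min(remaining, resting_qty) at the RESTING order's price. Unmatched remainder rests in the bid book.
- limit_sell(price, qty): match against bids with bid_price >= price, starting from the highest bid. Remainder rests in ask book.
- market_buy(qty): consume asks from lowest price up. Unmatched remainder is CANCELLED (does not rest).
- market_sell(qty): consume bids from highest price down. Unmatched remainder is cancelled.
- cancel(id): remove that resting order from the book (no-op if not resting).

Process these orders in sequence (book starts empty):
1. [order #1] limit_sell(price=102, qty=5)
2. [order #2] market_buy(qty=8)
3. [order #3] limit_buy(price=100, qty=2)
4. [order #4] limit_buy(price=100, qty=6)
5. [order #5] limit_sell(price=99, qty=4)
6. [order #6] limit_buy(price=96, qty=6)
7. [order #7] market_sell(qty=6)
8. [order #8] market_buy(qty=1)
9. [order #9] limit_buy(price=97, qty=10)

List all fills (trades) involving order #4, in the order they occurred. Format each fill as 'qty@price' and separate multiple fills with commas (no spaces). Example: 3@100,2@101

Answer: 2@100,4@100

Derivation:
After op 1 [order #1] limit_sell(price=102, qty=5): fills=none; bids=[-] asks=[#1:5@102]
After op 2 [order #2] market_buy(qty=8): fills=#2x#1:5@102; bids=[-] asks=[-]
After op 3 [order #3] limit_buy(price=100, qty=2): fills=none; bids=[#3:2@100] asks=[-]
After op 4 [order #4] limit_buy(price=100, qty=6): fills=none; bids=[#3:2@100 #4:6@100] asks=[-]
After op 5 [order #5] limit_sell(price=99, qty=4): fills=#3x#5:2@100 #4x#5:2@100; bids=[#4:4@100] asks=[-]
After op 6 [order #6] limit_buy(price=96, qty=6): fills=none; bids=[#4:4@100 #6:6@96] asks=[-]
After op 7 [order #7] market_sell(qty=6): fills=#4x#7:4@100 #6x#7:2@96; bids=[#6:4@96] asks=[-]
After op 8 [order #8] market_buy(qty=1): fills=none; bids=[#6:4@96] asks=[-]
After op 9 [order #9] limit_buy(price=97, qty=10): fills=none; bids=[#9:10@97 #6:4@96] asks=[-]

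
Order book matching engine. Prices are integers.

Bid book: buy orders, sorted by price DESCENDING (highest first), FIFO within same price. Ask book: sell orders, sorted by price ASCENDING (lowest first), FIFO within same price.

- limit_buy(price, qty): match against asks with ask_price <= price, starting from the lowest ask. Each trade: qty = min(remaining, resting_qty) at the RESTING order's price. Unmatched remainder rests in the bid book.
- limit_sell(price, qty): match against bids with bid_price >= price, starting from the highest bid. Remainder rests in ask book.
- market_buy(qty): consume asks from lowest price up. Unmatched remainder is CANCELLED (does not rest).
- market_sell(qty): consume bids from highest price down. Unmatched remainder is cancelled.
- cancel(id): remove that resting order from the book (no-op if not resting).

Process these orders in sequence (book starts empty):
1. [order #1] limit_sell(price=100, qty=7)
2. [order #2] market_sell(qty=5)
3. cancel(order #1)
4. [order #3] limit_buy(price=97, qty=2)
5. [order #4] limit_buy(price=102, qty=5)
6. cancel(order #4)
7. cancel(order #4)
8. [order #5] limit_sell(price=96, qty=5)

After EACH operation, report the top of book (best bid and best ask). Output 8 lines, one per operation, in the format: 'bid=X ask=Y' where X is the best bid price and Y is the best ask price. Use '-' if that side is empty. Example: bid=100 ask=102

Answer: bid=- ask=100
bid=- ask=100
bid=- ask=-
bid=97 ask=-
bid=102 ask=-
bid=97 ask=-
bid=97 ask=-
bid=- ask=96

Derivation:
After op 1 [order #1] limit_sell(price=100, qty=7): fills=none; bids=[-] asks=[#1:7@100]
After op 2 [order #2] market_sell(qty=5): fills=none; bids=[-] asks=[#1:7@100]
After op 3 cancel(order #1): fills=none; bids=[-] asks=[-]
After op 4 [order #3] limit_buy(price=97, qty=2): fills=none; bids=[#3:2@97] asks=[-]
After op 5 [order #4] limit_buy(price=102, qty=5): fills=none; bids=[#4:5@102 #3:2@97] asks=[-]
After op 6 cancel(order #4): fills=none; bids=[#3:2@97] asks=[-]
After op 7 cancel(order #4): fills=none; bids=[#3:2@97] asks=[-]
After op 8 [order #5] limit_sell(price=96, qty=5): fills=#3x#5:2@97; bids=[-] asks=[#5:3@96]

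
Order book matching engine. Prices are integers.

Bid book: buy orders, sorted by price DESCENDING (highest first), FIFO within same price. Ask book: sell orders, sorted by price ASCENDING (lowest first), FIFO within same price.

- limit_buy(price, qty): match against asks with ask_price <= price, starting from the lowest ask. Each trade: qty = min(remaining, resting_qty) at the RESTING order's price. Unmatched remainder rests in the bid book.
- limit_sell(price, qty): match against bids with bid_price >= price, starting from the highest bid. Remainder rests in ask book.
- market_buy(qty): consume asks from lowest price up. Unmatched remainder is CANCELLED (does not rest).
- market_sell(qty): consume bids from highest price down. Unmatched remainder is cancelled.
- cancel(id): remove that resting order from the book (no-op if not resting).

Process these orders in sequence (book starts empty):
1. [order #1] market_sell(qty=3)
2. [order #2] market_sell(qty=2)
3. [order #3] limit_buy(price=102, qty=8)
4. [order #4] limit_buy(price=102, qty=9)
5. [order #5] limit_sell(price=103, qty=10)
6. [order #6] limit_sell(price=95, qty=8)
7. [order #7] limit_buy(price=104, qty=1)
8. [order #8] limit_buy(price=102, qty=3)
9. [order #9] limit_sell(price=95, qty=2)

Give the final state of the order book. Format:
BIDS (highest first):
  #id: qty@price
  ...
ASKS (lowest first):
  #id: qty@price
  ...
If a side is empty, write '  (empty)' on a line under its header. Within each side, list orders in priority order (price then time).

Answer: BIDS (highest first):
  #4: 7@102
  #8: 3@102
ASKS (lowest first):
  #5: 9@103

Derivation:
After op 1 [order #1] market_sell(qty=3): fills=none; bids=[-] asks=[-]
After op 2 [order #2] market_sell(qty=2): fills=none; bids=[-] asks=[-]
After op 3 [order #3] limit_buy(price=102, qty=8): fills=none; bids=[#3:8@102] asks=[-]
After op 4 [order #4] limit_buy(price=102, qty=9): fills=none; bids=[#3:8@102 #4:9@102] asks=[-]
After op 5 [order #5] limit_sell(price=103, qty=10): fills=none; bids=[#3:8@102 #4:9@102] asks=[#5:10@103]
After op 6 [order #6] limit_sell(price=95, qty=8): fills=#3x#6:8@102; bids=[#4:9@102] asks=[#5:10@103]
After op 7 [order #7] limit_buy(price=104, qty=1): fills=#7x#5:1@103; bids=[#4:9@102] asks=[#5:9@103]
After op 8 [order #8] limit_buy(price=102, qty=3): fills=none; bids=[#4:9@102 #8:3@102] asks=[#5:9@103]
After op 9 [order #9] limit_sell(price=95, qty=2): fills=#4x#9:2@102; bids=[#4:7@102 #8:3@102] asks=[#5:9@103]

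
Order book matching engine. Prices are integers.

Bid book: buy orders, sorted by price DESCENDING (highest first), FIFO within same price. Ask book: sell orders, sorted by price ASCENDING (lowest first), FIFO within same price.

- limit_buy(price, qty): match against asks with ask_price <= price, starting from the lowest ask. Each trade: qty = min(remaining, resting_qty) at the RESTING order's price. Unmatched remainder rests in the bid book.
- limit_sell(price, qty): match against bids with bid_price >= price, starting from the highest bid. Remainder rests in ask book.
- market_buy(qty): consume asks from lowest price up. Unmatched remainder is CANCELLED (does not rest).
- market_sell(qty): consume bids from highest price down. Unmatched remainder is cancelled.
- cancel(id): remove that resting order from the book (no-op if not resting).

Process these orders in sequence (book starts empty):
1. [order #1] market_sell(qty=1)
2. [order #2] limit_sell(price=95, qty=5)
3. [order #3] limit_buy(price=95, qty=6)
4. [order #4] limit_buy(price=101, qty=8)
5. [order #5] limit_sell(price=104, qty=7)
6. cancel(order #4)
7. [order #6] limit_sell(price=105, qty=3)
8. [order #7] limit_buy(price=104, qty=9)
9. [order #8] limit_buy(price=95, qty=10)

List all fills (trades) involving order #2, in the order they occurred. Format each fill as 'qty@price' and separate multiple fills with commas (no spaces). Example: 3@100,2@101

Answer: 5@95

Derivation:
After op 1 [order #1] market_sell(qty=1): fills=none; bids=[-] asks=[-]
After op 2 [order #2] limit_sell(price=95, qty=5): fills=none; bids=[-] asks=[#2:5@95]
After op 3 [order #3] limit_buy(price=95, qty=6): fills=#3x#2:5@95; bids=[#3:1@95] asks=[-]
After op 4 [order #4] limit_buy(price=101, qty=8): fills=none; bids=[#4:8@101 #3:1@95] asks=[-]
After op 5 [order #5] limit_sell(price=104, qty=7): fills=none; bids=[#4:8@101 #3:1@95] asks=[#5:7@104]
After op 6 cancel(order #4): fills=none; bids=[#3:1@95] asks=[#5:7@104]
After op 7 [order #6] limit_sell(price=105, qty=3): fills=none; bids=[#3:1@95] asks=[#5:7@104 #6:3@105]
After op 8 [order #7] limit_buy(price=104, qty=9): fills=#7x#5:7@104; bids=[#7:2@104 #3:1@95] asks=[#6:3@105]
After op 9 [order #8] limit_buy(price=95, qty=10): fills=none; bids=[#7:2@104 #3:1@95 #8:10@95] asks=[#6:3@105]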